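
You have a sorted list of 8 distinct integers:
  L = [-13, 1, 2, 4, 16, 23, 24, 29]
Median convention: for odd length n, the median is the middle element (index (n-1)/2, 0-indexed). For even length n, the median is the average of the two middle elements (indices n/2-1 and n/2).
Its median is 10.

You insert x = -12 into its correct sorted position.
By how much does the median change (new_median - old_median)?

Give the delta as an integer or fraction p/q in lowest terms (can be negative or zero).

Answer: -6

Derivation:
Old median = 10
After inserting x = -12: new sorted = [-13, -12, 1, 2, 4, 16, 23, 24, 29]
New median = 4
Delta = 4 - 10 = -6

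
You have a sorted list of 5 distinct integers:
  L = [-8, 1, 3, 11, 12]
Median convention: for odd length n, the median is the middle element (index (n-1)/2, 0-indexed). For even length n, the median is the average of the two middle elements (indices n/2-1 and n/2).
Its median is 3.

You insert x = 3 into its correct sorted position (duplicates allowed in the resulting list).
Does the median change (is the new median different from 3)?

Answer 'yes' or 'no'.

Answer: no

Derivation:
Old median = 3
Insert x = 3
New median = 3
Changed? no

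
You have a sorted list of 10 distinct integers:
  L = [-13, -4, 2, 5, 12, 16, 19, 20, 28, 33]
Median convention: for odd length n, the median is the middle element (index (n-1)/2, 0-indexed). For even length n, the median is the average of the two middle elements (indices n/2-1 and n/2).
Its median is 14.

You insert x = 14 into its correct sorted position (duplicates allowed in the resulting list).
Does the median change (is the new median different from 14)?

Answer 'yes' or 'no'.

Answer: no

Derivation:
Old median = 14
Insert x = 14
New median = 14
Changed? no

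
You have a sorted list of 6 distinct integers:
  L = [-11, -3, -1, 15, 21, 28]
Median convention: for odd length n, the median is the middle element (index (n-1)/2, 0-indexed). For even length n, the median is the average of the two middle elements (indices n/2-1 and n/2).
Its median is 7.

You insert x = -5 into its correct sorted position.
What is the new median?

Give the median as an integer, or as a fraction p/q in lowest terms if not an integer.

Old list (sorted, length 6): [-11, -3, -1, 15, 21, 28]
Old median = 7
Insert x = -5
Old length even (6). Middle pair: indices 2,3 = -1,15.
New length odd (7). New median = single middle element.
x = -5: 1 elements are < x, 5 elements are > x.
New sorted list: [-11, -5, -3, -1, 15, 21, 28]
New median = -1

Answer: -1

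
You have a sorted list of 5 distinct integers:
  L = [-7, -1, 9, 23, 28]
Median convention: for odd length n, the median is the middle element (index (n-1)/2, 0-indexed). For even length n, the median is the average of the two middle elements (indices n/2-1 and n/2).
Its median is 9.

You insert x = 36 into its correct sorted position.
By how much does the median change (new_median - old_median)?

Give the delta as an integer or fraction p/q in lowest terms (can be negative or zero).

Answer: 7

Derivation:
Old median = 9
After inserting x = 36: new sorted = [-7, -1, 9, 23, 28, 36]
New median = 16
Delta = 16 - 9 = 7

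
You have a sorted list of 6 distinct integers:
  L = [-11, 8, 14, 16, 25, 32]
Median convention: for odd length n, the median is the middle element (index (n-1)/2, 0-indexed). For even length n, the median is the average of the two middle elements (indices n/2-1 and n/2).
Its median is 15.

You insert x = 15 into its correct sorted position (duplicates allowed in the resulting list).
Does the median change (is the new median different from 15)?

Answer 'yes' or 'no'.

Answer: no

Derivation:
Old median = 15
Insert x = 15
New median = 15
Changed? no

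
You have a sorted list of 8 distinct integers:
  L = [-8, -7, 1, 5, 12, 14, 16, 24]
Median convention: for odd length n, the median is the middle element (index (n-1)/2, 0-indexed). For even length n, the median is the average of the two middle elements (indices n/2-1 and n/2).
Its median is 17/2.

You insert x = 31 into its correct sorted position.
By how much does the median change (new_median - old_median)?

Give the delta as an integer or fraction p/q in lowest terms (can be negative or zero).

Answer: 7/2

Derivation:
Old median = 17/2
After inserting x = 31: new sorted = [-8, -7, 1, 5, 12, 14, 16, 24, 31]
New median = 12
Delta = 12 - 17/2 = 7/2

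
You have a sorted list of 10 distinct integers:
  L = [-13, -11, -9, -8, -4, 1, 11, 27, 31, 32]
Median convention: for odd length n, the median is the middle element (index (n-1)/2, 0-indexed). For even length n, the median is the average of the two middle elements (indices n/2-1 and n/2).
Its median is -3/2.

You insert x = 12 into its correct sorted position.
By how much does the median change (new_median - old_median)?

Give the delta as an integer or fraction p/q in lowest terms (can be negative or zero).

Answer: 5/2

Derivation:
Old median = -3/2
After inserting x = 12: new sorted = [-13, -11, -9, -8, -4, 1, 11, 12, 27, 31, 32]
New median = 1
Delta = 1 - -3/2 = 5/2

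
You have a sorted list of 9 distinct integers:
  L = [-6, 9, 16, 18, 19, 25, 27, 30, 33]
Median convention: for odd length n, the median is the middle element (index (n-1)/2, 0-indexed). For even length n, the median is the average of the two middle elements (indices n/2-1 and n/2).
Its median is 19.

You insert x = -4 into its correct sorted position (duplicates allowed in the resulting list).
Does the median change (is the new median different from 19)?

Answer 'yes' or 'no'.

Old median = 19
Insert x = -4
New median = 37/2
Changed? yes

Answer: yes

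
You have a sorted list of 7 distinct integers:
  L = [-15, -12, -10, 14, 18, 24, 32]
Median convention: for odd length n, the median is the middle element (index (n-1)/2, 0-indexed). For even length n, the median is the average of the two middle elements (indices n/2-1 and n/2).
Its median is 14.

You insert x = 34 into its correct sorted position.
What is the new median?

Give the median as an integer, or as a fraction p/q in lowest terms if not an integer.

Answer: 16

Derivation:
Old list (sorted, length 7): [-15, -12, -10, 14, 18, 24, 32]
Old median = 14
Insert x = 34
Old length odd (7). Middle was index 3 = 14.
New length even (8). New median = avg of two middle elements.
x = 34: 7 elements are < x, 0 elements are > x.
New sorted list: [-15, -12, -10, 14, 18, 24, 32, 34]
New median = 16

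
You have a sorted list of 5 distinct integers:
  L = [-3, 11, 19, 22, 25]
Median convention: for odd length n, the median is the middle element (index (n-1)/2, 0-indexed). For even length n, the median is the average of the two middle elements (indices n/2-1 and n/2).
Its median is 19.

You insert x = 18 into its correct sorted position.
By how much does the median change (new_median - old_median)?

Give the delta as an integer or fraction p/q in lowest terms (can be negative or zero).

Old median = 19
After inserting x = 18: new sorted = [-3, 11, 18, 19, 22, 25]
New median = 37/2
Delta = 37/2 - 19 = -1/2

Answer: -1/2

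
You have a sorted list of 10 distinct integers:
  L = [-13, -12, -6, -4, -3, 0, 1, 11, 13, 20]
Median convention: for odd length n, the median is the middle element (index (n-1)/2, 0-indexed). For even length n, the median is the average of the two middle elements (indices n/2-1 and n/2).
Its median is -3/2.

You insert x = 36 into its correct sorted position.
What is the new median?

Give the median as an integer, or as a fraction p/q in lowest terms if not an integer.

Old list (sorted, length 10): [-13, -12, -6, -4, -3, 0, 1, 11, 13, 20]
Old median = -3/2
Insert x = 36
Old length even (10). Middle pair: indices 4,5 = -3,0.
New length odd (11). New median = single middle element.
x = 36: 10 elements are < x, 0 elements are > x.
New sorted list: [-13, -12, -6, -4, -3, 0, 1, 11, 13, 20, 36]
New median = 0

Answer: 0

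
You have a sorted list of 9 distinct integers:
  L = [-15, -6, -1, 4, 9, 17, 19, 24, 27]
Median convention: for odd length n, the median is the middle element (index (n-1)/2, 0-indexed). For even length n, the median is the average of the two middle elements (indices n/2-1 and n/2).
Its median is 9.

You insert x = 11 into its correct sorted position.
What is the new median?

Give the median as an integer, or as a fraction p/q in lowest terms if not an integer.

Answer: 10

Derivation:
Old list (sorted, length 9): [-15, -6, -1, 4, 9, 17, 19, 24, 27]
Old median = 9
Insert x = 11
Old length odd (9). Middle was index 4 = 9.
New length even (10). New median = avg of two middle elements.
x = 11: 5 elements are < x, 4 elements are > x.
New sorted list: [-15, -6, -1, 4, 9, 11, 17, 19, 24, 27]
New median = 10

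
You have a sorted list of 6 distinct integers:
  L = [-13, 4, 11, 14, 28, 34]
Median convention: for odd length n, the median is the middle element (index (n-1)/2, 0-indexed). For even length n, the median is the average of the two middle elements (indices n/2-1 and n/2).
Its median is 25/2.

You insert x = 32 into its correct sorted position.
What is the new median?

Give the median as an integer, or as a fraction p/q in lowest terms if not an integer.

Old list (sorted, length 6): [-13, 4, 11, 14, 28, 34]
Old median = 25/2
Insert x = 32
Old length even (6). Middle pair: indices 2,3 = 11,14.
New length odd (7). New median = single middle element.
x = 32: 5 elements are < x, 1 elements are > x.
New sorted list: [-13, 4, 11, 14, 28, 32, 34]
New median = 14

Answer: 14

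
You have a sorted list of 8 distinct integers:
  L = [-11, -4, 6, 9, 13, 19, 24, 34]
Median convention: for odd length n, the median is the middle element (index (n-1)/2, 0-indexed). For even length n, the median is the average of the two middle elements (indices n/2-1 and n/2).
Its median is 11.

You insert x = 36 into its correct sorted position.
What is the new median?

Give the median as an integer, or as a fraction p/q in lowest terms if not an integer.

Old list (sorted, length 8): [-11, -4, 6, 9, 13, 19, 24, 34]
Old median = 11
Insert x = 36
Old length even (8). Middle pair: indices 3,4 = 9,13.
New length odd (9). New median = single middle element.
x = 36: 8 elements are < x, 0 elements are > x.
New sorted list: [-11, -4, 6, 9, 13, 19, 24, 34, 36]
New median = 13

Answer: 13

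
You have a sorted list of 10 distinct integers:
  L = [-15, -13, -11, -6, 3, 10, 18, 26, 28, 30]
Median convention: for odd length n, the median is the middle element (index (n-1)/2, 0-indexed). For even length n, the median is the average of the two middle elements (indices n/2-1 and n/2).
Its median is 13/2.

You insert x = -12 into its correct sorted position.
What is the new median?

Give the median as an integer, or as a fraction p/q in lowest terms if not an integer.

Old list (sorted, length 10): [-15, -13, -11, -6, 3, 10, 18, 26, 28, 30]
Old median = 13/2
Insert x = -12
Old length even (10). Middle pair: indices 4,5 = 3,10.
New length odd (11). New median = single middle element.
x = -12: 2 elements are < x, 8 elements are > x.
New sorted list: [-15, -13, -12, -11, -6, 3, 10, 18, 26, 28, 30]
New median = 3

Answer: 3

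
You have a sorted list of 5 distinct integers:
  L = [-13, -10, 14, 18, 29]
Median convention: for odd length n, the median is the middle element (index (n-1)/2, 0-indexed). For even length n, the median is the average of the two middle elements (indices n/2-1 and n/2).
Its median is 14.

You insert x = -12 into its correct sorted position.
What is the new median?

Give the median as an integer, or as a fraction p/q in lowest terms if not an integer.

Old list (sorted, length 5): [-13, -10, 14, 18, 29]
Old median = 14
Insert x = -12
Old length odd (5). Middle was index 2 = 14.
New length even (6). New median = avg of two middle elements.
x = -12: 1 elements are < x, 4 elements are > x.
New sorted list: [-13, -12, -10, 14, 18, 29]
New median = 2

Answer: 2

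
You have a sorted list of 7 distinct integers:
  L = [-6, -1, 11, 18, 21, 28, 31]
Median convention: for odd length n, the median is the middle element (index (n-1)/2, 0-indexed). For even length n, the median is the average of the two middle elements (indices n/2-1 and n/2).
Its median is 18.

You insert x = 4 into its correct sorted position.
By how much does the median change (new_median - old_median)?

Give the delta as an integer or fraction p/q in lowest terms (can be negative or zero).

Old median = 18
After inserting x = 4: new sorted = [-6, -1, 4, 11, 18, 21, 28, 31]
New median = 29/2
Delta = 29/2 - 18 = -7/2

Answer: -7/2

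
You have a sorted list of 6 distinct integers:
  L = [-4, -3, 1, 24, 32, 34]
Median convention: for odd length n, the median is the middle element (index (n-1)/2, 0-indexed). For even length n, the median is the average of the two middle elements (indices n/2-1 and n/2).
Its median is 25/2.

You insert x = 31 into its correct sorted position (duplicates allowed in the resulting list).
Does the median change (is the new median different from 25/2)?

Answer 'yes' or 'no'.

Answer: yes

Derivation:
Old median = 25/2
Insert x = 31
New median = 24
Changed? yes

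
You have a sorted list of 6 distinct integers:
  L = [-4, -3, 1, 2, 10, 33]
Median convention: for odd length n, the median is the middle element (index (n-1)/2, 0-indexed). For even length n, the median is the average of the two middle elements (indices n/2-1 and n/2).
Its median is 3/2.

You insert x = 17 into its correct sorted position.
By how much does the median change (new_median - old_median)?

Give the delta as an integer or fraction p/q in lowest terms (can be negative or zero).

Old median = 3/2
After inserting x = 17: new sorted = [-4, -3, 1, 2, 10, 17, 33]
New median = 2
Delta = 2 - 3/2 = 1/2

Answer: 1/2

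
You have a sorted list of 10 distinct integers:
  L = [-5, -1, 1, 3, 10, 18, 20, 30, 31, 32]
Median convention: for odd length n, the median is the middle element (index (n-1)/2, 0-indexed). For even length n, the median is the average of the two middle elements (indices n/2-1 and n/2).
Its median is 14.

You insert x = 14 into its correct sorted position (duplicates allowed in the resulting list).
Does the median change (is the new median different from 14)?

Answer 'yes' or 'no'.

Old median = 14
Insert x = 14
New median = 14
Changed? no

Answer: no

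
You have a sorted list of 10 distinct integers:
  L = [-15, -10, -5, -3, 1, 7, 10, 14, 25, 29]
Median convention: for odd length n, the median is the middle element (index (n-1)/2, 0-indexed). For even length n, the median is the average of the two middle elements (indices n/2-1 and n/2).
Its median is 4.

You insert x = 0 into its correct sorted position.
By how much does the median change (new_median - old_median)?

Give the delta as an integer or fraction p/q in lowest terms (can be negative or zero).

Answer: -3

Derivation:
Old median = 4
After inserting x = 0: new sorted = [-15, -10, -5, -3, 0, 1, 7, 10, 14, 25, 29]
New median = 1
Delta = 1 - 4 = -3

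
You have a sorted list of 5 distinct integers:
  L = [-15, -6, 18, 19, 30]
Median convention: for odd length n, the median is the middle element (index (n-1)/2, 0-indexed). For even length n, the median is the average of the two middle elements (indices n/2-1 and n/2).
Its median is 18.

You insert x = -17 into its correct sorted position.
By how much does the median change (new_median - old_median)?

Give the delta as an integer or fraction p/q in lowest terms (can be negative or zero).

Old median = 18
After inserting x = -17: new sorted = [-17, -15, -6, 18, 19, 30]
New median = 6
Delta = 6 - 18 = -12

Answer: -12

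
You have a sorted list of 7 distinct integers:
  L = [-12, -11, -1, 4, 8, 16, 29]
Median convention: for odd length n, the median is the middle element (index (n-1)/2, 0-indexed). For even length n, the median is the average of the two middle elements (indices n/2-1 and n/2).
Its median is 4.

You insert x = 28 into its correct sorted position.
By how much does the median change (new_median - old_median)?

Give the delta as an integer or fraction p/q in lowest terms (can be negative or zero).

Answer: 2

Derivation:
Old median = 4
After inserting x = 28: new sorted = [-12, -11, -1, 4, 8, 16, 28, 29]
New median = 6
Delta = 6 - 4 = 2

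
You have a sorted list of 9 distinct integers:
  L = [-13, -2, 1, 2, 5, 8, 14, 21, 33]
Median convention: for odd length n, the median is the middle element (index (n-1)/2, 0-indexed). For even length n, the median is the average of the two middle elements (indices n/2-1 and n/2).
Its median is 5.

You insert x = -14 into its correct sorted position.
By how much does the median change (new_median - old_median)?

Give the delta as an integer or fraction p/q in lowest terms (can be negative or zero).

Old median = 5
After inserting x = -14: new sorted = [-14, -13, -2, 1, 2, 5, 8, 14, 21, 33]
New median = 7/2
Delta = 7/2 - 5 = -3/2

Answer: -3/2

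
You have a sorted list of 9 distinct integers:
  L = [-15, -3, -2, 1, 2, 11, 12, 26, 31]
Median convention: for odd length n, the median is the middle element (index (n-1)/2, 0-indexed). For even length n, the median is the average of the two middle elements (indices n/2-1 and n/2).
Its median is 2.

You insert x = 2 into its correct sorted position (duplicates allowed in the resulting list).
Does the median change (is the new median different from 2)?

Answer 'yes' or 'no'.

Answer: no

Derivation:
Old median = 2
Insert x = 2
New median = 2
Changed? no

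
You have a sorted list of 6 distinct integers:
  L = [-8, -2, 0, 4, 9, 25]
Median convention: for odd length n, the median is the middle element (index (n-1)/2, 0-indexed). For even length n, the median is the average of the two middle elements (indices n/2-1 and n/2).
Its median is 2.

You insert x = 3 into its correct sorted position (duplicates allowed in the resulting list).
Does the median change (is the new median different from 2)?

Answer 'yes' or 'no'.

Answer: yes

Derivation:
Old median = 2
Insert x = 3
New median = 3
Changed? yes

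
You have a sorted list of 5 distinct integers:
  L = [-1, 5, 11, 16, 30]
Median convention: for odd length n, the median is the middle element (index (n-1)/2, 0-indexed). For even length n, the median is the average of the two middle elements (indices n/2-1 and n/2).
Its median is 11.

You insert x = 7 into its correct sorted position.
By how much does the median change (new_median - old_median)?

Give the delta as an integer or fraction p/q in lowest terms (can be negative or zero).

Answer: -2

Derivation:
Old median = 11
After inserting x = 7: new sorted = [-1, 5, 7, 11, 16, 30]
New median = 9
Delta = 9 - 11 = -2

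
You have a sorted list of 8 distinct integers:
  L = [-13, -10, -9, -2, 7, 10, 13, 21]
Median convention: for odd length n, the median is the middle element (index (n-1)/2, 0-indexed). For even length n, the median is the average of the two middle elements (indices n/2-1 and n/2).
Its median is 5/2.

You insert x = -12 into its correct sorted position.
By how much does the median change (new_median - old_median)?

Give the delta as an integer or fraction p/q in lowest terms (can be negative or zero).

Old median = 5/2
After inserting x = -12: new sorted = [-13, -12, -10, -9, -2, 7, 10, 13, 21]
New median = -2
Delta = -2 - 5/2 = -9/2

Answer: -9/2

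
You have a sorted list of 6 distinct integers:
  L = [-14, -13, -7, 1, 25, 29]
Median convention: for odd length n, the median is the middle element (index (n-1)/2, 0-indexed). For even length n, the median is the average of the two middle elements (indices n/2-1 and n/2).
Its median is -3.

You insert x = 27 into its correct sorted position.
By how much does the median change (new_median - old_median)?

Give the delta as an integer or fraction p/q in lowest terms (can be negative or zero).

Old median = -3
After inserting x = 27: new sorted = [-14, -13, -7, 1, 25, 27, 29]
New median = 1
Delta = 1 - -3 = 4

Answer: 4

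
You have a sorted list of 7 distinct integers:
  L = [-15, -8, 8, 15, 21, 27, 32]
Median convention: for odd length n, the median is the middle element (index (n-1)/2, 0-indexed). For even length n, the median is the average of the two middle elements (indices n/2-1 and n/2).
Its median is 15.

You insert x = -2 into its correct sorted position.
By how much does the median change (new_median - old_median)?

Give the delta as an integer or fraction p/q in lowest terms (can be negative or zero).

Old median = 15
After inserting x = -2: new sorted = [-15, -8, -2, 8, 15, 21, 27, 32]
New median = 23/2
Delta = 23/2 - 15 = -7/2

Answer: -7/2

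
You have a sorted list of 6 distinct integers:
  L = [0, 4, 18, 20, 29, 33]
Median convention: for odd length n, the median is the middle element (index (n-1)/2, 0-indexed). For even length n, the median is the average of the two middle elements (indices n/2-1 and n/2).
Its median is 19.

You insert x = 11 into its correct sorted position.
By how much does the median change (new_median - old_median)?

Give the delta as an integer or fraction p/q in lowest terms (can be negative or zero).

Answer: -1

Derivation:
Old median = 19
After inserting x = 11: new sorted = [0, 4, 11, 18, 20, 29, 33]
New median = 18
Delta = 18 - 19 = -1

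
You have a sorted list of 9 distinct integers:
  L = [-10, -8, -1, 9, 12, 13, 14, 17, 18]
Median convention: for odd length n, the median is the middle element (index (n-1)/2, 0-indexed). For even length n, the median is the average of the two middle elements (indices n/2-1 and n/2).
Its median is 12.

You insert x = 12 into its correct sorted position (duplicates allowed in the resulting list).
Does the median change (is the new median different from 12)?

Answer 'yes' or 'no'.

Answer: no

Derivation:
Old median = 12
Insert x = 12
New median = 12
Changed? no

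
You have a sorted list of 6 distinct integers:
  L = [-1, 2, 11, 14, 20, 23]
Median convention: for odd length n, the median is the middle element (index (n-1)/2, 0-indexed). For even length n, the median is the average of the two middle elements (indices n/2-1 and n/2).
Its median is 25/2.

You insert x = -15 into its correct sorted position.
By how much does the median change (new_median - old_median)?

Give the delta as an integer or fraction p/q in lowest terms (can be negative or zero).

Answer: -3/2

Derivation:
Old median = 25/2
After inserting x = -15: new sorted = [-15, -1, 2, 11, 14, 20, 23]
New median = 11
Delta = 11 - 25/2 = -3/2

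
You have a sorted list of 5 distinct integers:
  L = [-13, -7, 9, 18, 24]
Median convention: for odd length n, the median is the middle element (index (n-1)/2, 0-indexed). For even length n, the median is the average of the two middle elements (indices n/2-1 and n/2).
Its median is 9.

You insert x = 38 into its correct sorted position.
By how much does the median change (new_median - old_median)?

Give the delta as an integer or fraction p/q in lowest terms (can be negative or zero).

Answer: 9/2

Derivation:
Old median = 9
After inserting x = 38: new sorted = [-13, -7, 9, 18, 24, 38]
New median = 27/2
Delta = 27/2 - 9 = 9/2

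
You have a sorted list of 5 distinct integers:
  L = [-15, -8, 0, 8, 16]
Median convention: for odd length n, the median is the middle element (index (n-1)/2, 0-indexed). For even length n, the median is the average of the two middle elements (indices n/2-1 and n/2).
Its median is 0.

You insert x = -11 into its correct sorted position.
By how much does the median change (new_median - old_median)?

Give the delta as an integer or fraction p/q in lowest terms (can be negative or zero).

Answer: -4

Derivation:
Old median = 0
After inserting x = -11: new sorted = [-15, -11, -8, 0, 8, 16]
New median = -4
Delta = -4 - 0 = -4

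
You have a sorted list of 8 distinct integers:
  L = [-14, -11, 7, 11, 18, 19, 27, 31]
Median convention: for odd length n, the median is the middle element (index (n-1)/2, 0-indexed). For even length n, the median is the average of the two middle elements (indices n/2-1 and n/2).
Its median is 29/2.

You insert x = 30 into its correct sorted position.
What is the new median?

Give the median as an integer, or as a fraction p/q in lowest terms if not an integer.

Answer: 18

Derivation:
Old list (sorted, length 8): [-14, -11, 7, 11, 18, 19, 27, 31]
Old median = 29/2
Insert x = 30
Old length even (8). Middle pair: indices 3,4 = 11,18.
New length odd (9). New median = single middle element.
x = 30: 7 elements are < x, 1 elements are > x.
New sorted list: [-14, -11, 7, 11, 18, 19, 27, 30, 31]
New median = 18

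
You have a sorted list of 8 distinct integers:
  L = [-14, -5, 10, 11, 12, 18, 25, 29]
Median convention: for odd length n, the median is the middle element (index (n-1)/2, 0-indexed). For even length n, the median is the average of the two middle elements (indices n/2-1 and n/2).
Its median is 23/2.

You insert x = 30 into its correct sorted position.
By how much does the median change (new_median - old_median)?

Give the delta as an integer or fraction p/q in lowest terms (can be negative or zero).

Answer: 1/2

Derivation:
Old median = 23/2
After inserting x = 30: new sorted = [-14, -5, 10, 11, 12, 18, 25, 29, 30]
New median = 12
Delta = 12 - 23/2 = 1/2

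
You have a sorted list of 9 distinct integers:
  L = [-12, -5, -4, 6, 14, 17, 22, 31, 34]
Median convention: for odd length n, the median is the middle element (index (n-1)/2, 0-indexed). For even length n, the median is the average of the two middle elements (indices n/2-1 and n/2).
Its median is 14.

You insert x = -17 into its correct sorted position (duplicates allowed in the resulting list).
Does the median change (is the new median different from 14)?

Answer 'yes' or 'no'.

Old median = 14
Insert x = -17
New median = 10
Changed? yes

Answer: yes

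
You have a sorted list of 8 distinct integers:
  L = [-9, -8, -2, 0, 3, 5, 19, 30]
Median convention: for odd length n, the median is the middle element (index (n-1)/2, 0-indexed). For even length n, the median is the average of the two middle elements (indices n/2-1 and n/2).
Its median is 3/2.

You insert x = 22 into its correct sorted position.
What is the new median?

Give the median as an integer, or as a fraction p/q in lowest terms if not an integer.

Answer: 3

Derivation:
Old list (sorted, length 8): [-9, -8, -2, 0, 3, 5, 19, 30]
Old median = 3/2
Insert x = 22
Old length even (8). Middle pair: indices 3,4 = 0,3.
New length odd (9). New median = single middle element.
x = 22: 7 elements are < x, 1 elements are > x.
New sorted list: [-9, -8, -2, 0, 3, 5, 19, 22, 30]
New median = 3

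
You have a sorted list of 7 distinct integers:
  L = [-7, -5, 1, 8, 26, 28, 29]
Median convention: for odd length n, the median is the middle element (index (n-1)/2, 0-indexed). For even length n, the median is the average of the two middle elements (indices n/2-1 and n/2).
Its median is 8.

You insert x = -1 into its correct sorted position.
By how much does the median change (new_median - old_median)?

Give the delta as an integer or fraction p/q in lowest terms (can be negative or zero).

Answer: -7/2

Derivation:
Old median = 8
After inserting x = -1: new sorted = [-7, -5, -1, 1, 8, 26, 28, 29]
New median = 9/2
Delta = 9/2 - 8 = -7/2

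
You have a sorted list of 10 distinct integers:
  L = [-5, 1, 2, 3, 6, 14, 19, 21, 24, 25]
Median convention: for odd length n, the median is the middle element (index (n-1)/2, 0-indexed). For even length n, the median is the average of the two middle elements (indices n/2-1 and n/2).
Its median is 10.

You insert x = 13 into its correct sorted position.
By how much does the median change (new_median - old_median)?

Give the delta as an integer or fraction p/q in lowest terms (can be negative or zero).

Old median = 10
After inserting x = 13: new sorted = [-5, 1, 2, 3, 6, 13, 14, 19, 21, 24, 25]
New median = 13
Delta = 13 - 10 = 3

Answer: 3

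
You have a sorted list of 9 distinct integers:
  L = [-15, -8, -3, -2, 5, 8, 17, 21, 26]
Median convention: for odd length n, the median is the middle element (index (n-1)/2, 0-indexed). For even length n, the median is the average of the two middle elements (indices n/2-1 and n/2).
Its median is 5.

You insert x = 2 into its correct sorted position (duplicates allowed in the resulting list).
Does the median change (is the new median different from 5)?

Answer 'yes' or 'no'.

Old median = 5
Insert x = 2
New median = 7/2
Changed? yes

Answer: yes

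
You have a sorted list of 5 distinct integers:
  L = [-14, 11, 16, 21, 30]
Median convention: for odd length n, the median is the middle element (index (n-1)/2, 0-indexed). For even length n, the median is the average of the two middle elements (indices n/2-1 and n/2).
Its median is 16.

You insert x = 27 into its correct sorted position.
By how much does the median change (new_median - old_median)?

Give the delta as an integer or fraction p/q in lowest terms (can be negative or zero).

Answer: 5/2

Derivation:
Old median = 16
After inserting x = 27: new sorted = [-14, 11, 16, 21, 27, 30]
New median = 37/2
Delta = 37/2 - 16 = 5/2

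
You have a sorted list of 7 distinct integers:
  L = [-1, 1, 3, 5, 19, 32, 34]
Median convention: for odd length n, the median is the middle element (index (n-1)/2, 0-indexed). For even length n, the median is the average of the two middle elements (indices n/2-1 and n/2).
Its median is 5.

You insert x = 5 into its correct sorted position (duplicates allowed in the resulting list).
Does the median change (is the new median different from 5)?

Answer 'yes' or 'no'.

Old median = 5
Insert x = 5
New median = 5
Changed? no

Answer: no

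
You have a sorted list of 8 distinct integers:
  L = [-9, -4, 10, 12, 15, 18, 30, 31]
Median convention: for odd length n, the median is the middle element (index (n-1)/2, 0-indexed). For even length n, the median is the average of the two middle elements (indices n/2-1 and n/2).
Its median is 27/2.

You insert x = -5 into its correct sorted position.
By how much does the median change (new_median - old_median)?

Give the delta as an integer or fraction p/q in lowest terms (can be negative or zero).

Old median = 27/2
After inserting x = -5: new sorted = [-9, -5, -4, 10, 12, 15, 18, 30, 31]
New median = 12
Delta = 12 - 27/2 = -3/2

Answer: -3/2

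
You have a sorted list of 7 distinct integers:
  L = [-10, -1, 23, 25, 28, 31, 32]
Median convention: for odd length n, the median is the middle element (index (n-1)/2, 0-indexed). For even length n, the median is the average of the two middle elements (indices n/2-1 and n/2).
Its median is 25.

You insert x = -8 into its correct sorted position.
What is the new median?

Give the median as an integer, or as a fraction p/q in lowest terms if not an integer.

Answer: 24

Derivation:
Old list (sorted, length 7): [-10, -1, 23, 25, 28, 31, 32]
Old median = 25
Insert x = -8
Old length odd (7). Middle was index 3 = 25.
New length even (8). New median = avg of two middle elements.
x = -8: 1 elements are < x, 6 elements are > x.
New sorted list: [-10, -8, -1, 23, 25, 28, 31, 32]
New median = 24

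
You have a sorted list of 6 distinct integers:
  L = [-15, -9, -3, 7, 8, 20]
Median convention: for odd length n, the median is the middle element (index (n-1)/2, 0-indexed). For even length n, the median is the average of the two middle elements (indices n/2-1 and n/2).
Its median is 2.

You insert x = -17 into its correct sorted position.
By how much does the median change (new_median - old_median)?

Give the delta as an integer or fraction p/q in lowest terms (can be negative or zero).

Answer: -5

Derivation:
Old median = 2
After inserting x = -17: new sorted = [-17, -15, -9, -3, 7, 8, 20]
New median = -3
Delta = -3 - 2 = -5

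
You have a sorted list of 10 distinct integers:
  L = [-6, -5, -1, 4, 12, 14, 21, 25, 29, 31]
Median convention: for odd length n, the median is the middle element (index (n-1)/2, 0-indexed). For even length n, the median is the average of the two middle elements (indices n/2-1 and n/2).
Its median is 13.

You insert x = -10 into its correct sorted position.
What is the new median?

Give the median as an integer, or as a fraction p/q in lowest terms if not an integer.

Old list (sorted, length 10): [-6, -5, -1, 4, 12, 14, 21, 25, 29, 31]
Old median = 13
Insert x = -10
Old length even (10). Middle pair: indices 4,5 = 12,14.
New length odd (11). New median = single middle element.
x = -10: 0 elements are < x, 10 elements are > x.
New sorted list: [-10, -6, -5, -1, 4, 12, 14, 21, 25, 29, 31]
New median = 12

Answer: 12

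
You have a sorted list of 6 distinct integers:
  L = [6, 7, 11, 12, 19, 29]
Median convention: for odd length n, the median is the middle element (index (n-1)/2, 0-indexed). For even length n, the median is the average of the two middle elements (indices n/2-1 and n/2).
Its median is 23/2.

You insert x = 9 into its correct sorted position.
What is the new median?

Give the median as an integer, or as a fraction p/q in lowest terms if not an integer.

Answer: 11

Derivation:
Old list (sorted, length 6): [6, 7, 11, 12, 19, 29]
Old median = 23/2
Insert x = 9
Old length even (6). Middle pair: indices 2,3 = 11,12.
New length odd (7). New median = single middle element.
x = 9: 2 elements are < x, 4 elements are > x.
New sorted list: [6, 7, 9, 11, 12, 19, 29]
New median = 11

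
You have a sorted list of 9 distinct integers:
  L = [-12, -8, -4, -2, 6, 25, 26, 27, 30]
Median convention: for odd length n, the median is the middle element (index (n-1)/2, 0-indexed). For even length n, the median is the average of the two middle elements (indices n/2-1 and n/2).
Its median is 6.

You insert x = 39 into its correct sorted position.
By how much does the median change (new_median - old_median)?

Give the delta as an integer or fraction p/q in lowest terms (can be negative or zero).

Old median = 6
After inserting x = 39: new sorted = [-12, -8, -4, -2, 6, 25, 26, 27, 30, 39]
New median = 31/2
Delta = 31/2 - 6 = 19/2

Answer: 19/2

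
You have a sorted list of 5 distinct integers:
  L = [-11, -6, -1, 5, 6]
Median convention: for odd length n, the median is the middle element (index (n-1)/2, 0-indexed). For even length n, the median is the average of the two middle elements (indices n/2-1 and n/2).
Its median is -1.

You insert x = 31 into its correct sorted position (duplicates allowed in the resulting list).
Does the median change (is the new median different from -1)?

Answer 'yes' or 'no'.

Answer: yes

Derivation:
Old median = -1
Insert x = 31
New median = 2
Changed? yes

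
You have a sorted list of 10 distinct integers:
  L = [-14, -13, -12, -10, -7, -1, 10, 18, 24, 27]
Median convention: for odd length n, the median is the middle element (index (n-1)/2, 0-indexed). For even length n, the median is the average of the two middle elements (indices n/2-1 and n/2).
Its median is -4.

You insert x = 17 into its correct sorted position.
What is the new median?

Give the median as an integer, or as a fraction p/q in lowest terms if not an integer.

Answer: -1

Derivation:
Old list (sorted, length 10): [-14, -13, -12, -10, -7, -1, 10, 18, 24, 27]
Old median = -4
Insert x = 17
Old length even (10). Middle pair: indices 4,5 = -7,-1.
New length odd (11). New median = single middle element.
x = 17: 7 elements are < x, 3 elements are > x.
New sorted list: [-14, -13, -12, -10, -7, -1, 10, 17, 18, 24, 27]
New median = -1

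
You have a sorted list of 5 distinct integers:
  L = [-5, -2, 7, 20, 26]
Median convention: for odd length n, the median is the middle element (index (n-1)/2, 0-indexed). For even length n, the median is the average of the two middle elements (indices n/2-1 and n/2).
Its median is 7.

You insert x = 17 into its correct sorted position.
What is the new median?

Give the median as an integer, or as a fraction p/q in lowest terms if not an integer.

Old list (sorted, length 5): [-5, -2, 7, 20, 26]
Old median = 7
Insert x = 17
Old length odd (5). Middle was index 2 = 7.
New length even (6). New median = avg of two middle elements.
x = 17: 3 elements are < x, 2 elements are > x.
New sorted list: [-5, -2, 7, 17, 20, 26]
New median = 12

Answer: 12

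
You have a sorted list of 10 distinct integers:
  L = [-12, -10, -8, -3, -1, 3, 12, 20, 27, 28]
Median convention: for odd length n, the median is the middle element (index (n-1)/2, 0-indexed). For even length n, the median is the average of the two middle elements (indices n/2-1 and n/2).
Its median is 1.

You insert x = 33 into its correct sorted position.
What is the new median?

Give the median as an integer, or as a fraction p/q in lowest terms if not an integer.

Answer: 3

Derivation:
Old list (sorted, length 10): [-12, -10, -8, -3, -1, 3, 12, 20, 27, 28]
Old median = 1
Insert x = 33
Old length even (10). Middle pair: indices 4,5 = -1,3.
New length odd (11). New median = single middle element.
x = 33: 10 elements are < x, 0 elements are > x.
New sorted list: [-12, -10, -8, -3, -1, 3, 12, 20, 27, 28, 33]
New median = 3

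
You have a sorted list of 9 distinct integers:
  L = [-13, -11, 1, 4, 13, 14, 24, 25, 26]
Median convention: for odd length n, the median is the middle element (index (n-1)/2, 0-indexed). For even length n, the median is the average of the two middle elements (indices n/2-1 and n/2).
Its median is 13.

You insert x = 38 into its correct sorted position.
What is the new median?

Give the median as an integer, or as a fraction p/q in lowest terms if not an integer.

Old list (sorted, length 9): [-13, -11, 1, 4, 13, 14, 24, 25, 26]
Old median = 13
Insert x = 38
Old length odd (9). Middle was index 4 = 13.
New length even (10). New median = avg of two middle elements.
x = 38: 9 elements are < x, 0 elements are > x.
New sorted list: [-13, -11, 1, 4, 13, 14, 24, 25, 26, 38]
New median = 27/2

Answer: 27/2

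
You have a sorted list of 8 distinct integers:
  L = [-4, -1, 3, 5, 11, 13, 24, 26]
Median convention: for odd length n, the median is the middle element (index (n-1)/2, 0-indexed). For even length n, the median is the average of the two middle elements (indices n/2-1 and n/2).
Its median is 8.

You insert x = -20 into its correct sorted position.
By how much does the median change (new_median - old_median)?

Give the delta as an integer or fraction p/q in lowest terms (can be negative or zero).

Old median = 8
After inserting x = -20: new sorted = [-20, -4, -1, 3, 5, 11, 13, 24, 26]
New median = 5
Delta = 5 - 8 = -3

Answer: -3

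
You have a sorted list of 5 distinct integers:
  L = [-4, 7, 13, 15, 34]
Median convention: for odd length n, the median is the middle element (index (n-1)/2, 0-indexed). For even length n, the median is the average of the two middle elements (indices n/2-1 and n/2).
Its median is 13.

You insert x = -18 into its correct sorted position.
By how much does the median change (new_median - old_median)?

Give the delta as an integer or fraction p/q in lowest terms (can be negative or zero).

Old median = 13
After inserting x = -18: new sorted = [-18, -4, 7, 13, 15, 34]
New median = 10
Delta = 10 - 13 = -3

Answer: -3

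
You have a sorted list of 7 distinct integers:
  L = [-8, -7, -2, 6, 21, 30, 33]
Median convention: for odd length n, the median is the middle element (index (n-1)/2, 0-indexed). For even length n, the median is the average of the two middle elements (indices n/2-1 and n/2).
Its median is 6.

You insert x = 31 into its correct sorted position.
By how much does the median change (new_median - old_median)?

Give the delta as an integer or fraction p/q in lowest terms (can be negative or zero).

Old median = 6
After inserting x = 31: new sorted = [-8, -7, -2, 6, 21, 30, 31, 33]
New median = 27/2
Delta = 27/2 - 6 = 15/2

Answer: 15/2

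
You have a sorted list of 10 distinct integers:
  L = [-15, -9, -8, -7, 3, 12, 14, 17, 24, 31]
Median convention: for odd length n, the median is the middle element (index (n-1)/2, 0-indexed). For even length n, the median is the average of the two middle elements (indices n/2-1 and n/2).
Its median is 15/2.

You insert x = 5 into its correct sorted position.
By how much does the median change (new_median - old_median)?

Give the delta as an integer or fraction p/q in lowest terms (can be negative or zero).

Answer: -5/2

Derivation:
Old median = 15/2
After inserting x = 5: new sorted = [-15, -9, -8, -7, 3, 5, 12, 14, 17, 24, 31]
New median = 5
Delta = 5 - 15/2 = -5/2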